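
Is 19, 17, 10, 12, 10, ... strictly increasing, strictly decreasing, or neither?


Differences: -2, -7, 2, -2
Difference at position 3 is +2 (> 0) but position 1 is -2 (< 0) — sequence both rises and falls
→ NOT monotonic

Not monotonic


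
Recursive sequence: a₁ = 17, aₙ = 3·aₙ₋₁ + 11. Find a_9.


Computing step by step:
a_1 = 17
a_2 = 62
a_3 = 197
a_4 = 602
a_5 = 1817
a_6 = 5462
a_7 = 16397
a_8 = 49202
a_9 = 147617


a_9 = 147617


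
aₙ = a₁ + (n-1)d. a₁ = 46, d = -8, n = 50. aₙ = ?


aₙ = a₁ + (n-1)d
= 46 + (50-1)×-8
= 46 - 392
= -346

a_50 = -346


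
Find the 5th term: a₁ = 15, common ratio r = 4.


aₙ = a₁·r^(n-1)
= 15×4^4
= 15×256
= 3840

a_5 = 3840


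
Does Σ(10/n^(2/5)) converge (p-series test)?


p-series test: Σ c/n^p converges if p > 1, diverges if p ≤ 1 (constant c > 0 doesn't affect convergence).
p = 2/5
2/5 ≤ 1 → DIVERGES

Diverges (p = 2/5 ≤ 1)


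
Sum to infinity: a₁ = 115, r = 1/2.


S∞ = a₁/(1-r) = 115/(1 - 1/2)
= 115/(1/2)
= 230

S∞ = 230


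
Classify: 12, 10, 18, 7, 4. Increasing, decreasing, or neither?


Differences: -2, 8, -11, -3
Difference at position 2 is +8 (> 0) but position 1 is -2 (< 0) — sequence both rises and falls
→ NOT monotonic

Not monotonic


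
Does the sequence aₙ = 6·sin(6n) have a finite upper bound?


For all n, -1 ≤ sin(6n) ≤ 1, so -6 ≤ 6·sin(6n) ≤ 6
Lower bound: -6, Upper bound: 6
The sequence IS bounded

Bounded (-6 ≤ aₙ ≤ 6)


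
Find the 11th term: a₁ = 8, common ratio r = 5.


aₙ = a₁·r^(n-1)
= 8×5^10
= 8×9765625
= 78125000

a_11 = 78125000


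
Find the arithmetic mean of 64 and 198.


AM = (64 + 198)/2 = 262/2 = 131

AM = 131


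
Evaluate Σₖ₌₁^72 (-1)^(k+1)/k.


S = 1 - 1/2 + 1/3 - 1/4 + 1/5 - 1/6 + 1/7 - 1/8 ± ...
= 0.6863
(Full series converges to +ln(2) ≈ +0.6931)

S_72 = 0.6863


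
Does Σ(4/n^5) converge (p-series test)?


p-series test: Σ c/n^p converges if p > 1, diverges if p ≤ 1 (constant c > 0 doesn't affect convergence).
p = 5
5 > 1 → CONVERGES

Converges (p = 5 > 1)


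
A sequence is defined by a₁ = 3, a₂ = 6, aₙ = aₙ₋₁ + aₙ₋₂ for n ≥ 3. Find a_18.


Computing iteratively: 3, 6, 9, 15, 24, 39, 63, 102, 165, 267, 432, 699, ...
a_18 = 12543

a_18 = 12543


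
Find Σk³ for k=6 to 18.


Σₖ₌6^18 k³ = [18·19/2]² − [5·6/2]²
= 29241 − 225 = 29016

Σk³ = 29016


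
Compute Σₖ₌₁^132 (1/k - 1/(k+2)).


Telescoping with gap 2: two head and two tail terms survive.
= (1 + 1/2) - (1/133 + 1/134)
= 3/2 - 1/133 - 1/134 = 13233/8911

Sum = 13233/8911


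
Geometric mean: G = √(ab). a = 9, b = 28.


GM = √(9×28) = √252 = 15.8745

GM = 15.8745


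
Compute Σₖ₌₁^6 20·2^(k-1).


Sₙ = 20×(2^6 - 1)/(2 - 1)
= 20×(64 - 1)/1
= 20×63/1
= 1260

S_6 = 1260


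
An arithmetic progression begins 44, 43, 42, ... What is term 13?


aₙ = a₁ + (n-1)d
= 44 + (13-1)×-1
= 44 - 12
= 32

a_13 = 32


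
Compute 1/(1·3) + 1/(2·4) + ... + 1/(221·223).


1/(k(k+2)) = (1/2)·(1/k - 1/(k+2)) (partial fractions)
Telescoping: Σ = (1/2)·(1 + 1/2 - 1/222 - 1/223) = 36907/49506

Sum = 36907/49506


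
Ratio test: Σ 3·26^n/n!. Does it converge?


aₙ = 3·26^n/n!
a_{n+1}/aₙ = 26^(n+1)/(n+1)! × n!/26^n  (constant 3 cancels)
= 26/(n+1)
L = lim(n→∞) 26/(n+1) = 0
L < 1 → series CONVERGES

Converges (ratio test: L = 0 < 1)


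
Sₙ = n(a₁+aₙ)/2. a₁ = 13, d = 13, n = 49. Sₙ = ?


aₙ = 13 + (49-1)×13 = 637
Sₙ = n(a₁+aₙ)/2 = 49×(13+637)/2
= 49×650/2 = 15925

S_49 = 15925


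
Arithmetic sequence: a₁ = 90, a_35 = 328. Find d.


d = (aₙ - a₁)/(n-1)
= (328 - 90)/(35-1)
= 238/34 = 7

d = 7


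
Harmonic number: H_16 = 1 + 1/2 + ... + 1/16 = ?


H_16 = 1/1 + 1/2 + 1/3 + ... + 1/16
= 2436559/720720
≈ 3.3807

H_16 = 2436559/720720 ≈ 3.3807


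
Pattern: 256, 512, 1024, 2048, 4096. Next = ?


Pattern: powers of 2: 2ⁿ
Terms: 256, 512, 1024, 2048, 4096
Next term = 8192

Next term = 8192


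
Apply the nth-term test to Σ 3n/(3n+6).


lim(n→∞) 3n/(3n+6) = 3/3 = 1  (divide numerator and denominator by n)
lim aₙ = 1 ≠ 0 → series DIVERGES

Diverges (lim aₙ = 1 ≠ 0)


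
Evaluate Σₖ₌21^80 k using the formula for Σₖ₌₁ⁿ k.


Σₖ₌21^80 k = Σₖ₌₁^80 k − Σₖ₌₁^20 k
= 80·81/2 − 20·21/2
= 3240 − 210 = 3030

Σk = 3030


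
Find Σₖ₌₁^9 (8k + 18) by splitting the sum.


Σ(8k+18) = 8·Σk + 18·n
= 8·45 + 18·9
= 360 + 162 = 522

Σ = 522


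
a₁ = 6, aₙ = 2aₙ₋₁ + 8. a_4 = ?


Computing step by step:
a_1 = 6
a_2 = 20
a_3 = 48
a_4 = 104


a_4 = 104


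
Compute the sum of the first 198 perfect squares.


n = 198
n(n+1)(2n+1)/6 = 198×199×397/6
= 15642594/6 = 2607099

Σk² = 2607099


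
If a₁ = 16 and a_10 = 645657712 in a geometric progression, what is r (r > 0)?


r^(n-1) = aₙ/a₁
r^9 = 645657712/16 = 40353607
r = 40353607^(1/9)
= 7

r = 7


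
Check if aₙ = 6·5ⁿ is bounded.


aₙ = 6·5ⁿ → as n→∞, aₙ→∞ (since base 5 > 1)
No finite upper bound exists
The sequence is UNBOUNDED

Unbounded (aₙ → ∞ as n → ∞)


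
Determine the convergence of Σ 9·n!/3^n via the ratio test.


aₙ = 9·n!/3^n
a_{n+1}/aₙ = (n+1)!/3^(n+1) × 3^n/n!  (constant 9 cancels)
= (n+1)/3
L = lim(n→∞) (n+1)/3 = ∞
L > 1 → series DIVERGES

Diverges (ratio test: L = ∞ > 1)


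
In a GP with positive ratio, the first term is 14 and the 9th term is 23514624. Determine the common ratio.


r^(n-1) = aₙ/a₁
r^8 = 23514624/14 = 1679616
r = 1679616^(1/8)
= ±6; taking r > 0 gives r = 6

r = 6


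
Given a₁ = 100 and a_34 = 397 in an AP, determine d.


d = (aₙ - a₁)/(n-1)
= (397 - 100)/(34-1)
= 297/33 = 9

d = 9


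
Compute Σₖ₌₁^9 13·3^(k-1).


Sₙ = 13×(3^9 - 1)/(3 - 1)
= 13×(19683 - 1)/2
= 13×19682/2
= 127933

S_9 = 127933


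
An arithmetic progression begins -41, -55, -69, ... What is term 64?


aₙ = a₁ + (n-1)d
= -41 + (64-1)×-14
= -41 - 882
= -923

a_64 = -923


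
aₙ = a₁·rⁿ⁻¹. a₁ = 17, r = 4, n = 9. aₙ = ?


aₙ = a₁·r^(n-1)
= 17×4^8
= 17×65536
= 1114112

a_9 = 1114112


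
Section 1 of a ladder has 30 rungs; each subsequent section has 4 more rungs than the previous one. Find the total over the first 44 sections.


aₙ = 30 + (44-1)×4 = 202
Sₙ = n(a₁+aₙ)/2 = 44×(30+202)/2
= 44×232/2 = 5104

S_44 = 5104


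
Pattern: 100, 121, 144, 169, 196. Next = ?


Pattern: perfect squares: n²
Terms: 100, 121, 144, 169, 196
Next term = 225

Next term = 225


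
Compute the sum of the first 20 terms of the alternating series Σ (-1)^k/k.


S = -1 + 1/2 - 1/3 + 1/4 - 1/5 + 1/6 - 1/7 + 1/8 ± ...
= -0.6688
(Full series converges to -ln(2) ≈ -0.6931)

S_20 = -0.6688


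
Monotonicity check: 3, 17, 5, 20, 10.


Differences: 14, -12, 15, -10
Difference at position 1 is +14 (> 0) but position 2 is -12 (< 0) — sequence both rises and falls
→ NOT monotonic

Not monotonic


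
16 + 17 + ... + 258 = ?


Σₖ₌16^258 k = Σₖ₌₁^258 k − Σₖ₌₁^15 k
= 258·259/2 − 15·16/2
= 33411 − 120 = 33291

Σk = 33291


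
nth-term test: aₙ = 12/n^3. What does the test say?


lim(n→∞) 12/n^3 = 0
lim aₙ = 0 → nth-term test is INCONCLUSIVE
(Need other tests; this is actually a convergent p-series with p=3 > 1)

Inconclusive (lim aₙ = 0; need another test)


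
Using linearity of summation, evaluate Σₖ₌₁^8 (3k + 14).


Σ(3k+14) = 3·Σk + 14·n
= 3·36 + 14·8
= 108 + 112 = 220

Σ = 220


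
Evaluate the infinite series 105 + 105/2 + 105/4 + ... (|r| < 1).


S∞ = a₁/(1-r) = 105/(1 - 1/2)
= 105/(1/2)
= 210

S∞ = 210


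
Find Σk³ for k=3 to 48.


Σₖ₌3^48 k³ = [48·49/2]² − [2·3/2]²
= 1382976 − 9 = 1382967

Σk³ = 1382967


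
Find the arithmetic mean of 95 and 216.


AM = (95 + 216)/2 = 311/2 = 155.5

AM = 155.5


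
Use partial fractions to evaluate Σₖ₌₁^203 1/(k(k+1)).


1/(k(k+1)) = 1/k - 1/(k+1) (partial fractions)
Telescoping: Σ = 1 - 1/204 = 203/204

Sum = 203/204


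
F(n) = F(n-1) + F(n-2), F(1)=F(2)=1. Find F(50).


Fibonacci sequence: 1, 1, 2, 3, 5, 8, 13, 21, 34, 55, 89, ...
F(50) = 12586269025

F(50) = 12586269025


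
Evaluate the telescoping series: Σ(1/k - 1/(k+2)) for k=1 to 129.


Telescoping with gap 2: two head and two tail terms survive.
= (1 + 1/2) - (1/130 + 1/131)
= 3/2 - 1/130 - 1/131 = 12642/8515

Sum = 12642/8515


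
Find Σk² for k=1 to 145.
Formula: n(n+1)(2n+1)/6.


n = 145
n(n+1)(2n+1)/6 = 145×146×291/6
= 6160470/6 = 1026745

Σk² = 1026745


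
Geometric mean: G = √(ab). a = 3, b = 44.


GM = √(3×44) = √132 = 11.4891

GM = 11.4891


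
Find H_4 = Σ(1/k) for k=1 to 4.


H_4 = 1/1 + 1/2 + 1/3 + 1/4
= 25/12
≈ 2.0833

H_4 = 25/12 ≈ 2.0833


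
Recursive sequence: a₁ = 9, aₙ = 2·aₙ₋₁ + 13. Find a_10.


Computing step by step:
a_1 = 9
a_2 = 31
a_3 = 75
a_4 = 163
a_5 = 339
a_6 = 691
a_7 = 1395
a_8 = 2803
a_9 = 5619
a_10 = 11251


a_10 = 11251


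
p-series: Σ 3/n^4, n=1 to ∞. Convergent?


p-series test: Σ c/n^p converges if p > 1, diverges if p ≤ 1 (constant c > 0 doesn't affect convergence).
p = 4
4 > 1 → CONVERGES

Converges (p = 4 > 1)


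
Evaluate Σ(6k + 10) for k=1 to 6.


Σ(6k+10) = 6·Σk + 10·n
= 6·21 + 10·6
= 126 + 60 = 186

Σ = 186


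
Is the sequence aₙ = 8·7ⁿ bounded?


aₙ = 8·7ⁿ → as n→∞, aₙ→∞ (since base 7 > 1)
No finite upper bound exists
The sequence is UNBOUNDED

Unbounded (aₙ → ∞ as n → ∞)


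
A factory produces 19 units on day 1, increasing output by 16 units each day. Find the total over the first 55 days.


aₙ = 19 + (55-1)×16 = 883
Sₙ = n(a₁+aₙ)/2 = 55×(19+883)/2
= 55×902/2 = 24805

S_55 = 24805


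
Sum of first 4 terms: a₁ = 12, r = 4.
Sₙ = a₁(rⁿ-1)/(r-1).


Sₙ = 12×(4^4 - 1)/(4 - 1)
= 12×(256 - 1)/3
= 12×255/3
= 1020

S_4 = 1020


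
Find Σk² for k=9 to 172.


Σₖ₌9^172 k² = Σₖ₌₁^172 k² − Σₖ₌₁^8 k²
= 172·173·345/6 − 8·9·17/6
= 1710970 − 204 = 1710766

Σk² = 1710766


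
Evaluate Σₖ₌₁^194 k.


n(n+1)/2 = 194×195/2 = 37830/2 = 18915

Σk = 18915


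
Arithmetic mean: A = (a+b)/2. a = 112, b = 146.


AM = (112 + 146)/2 = 258/2 = 129

AM = 129


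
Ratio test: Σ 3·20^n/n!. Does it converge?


aₙ = 3·20^n/n!
a_{n+1}/aₙ = 20^(n+1)/(n+1)! × n!/20^n  (constant 3 cancels)
= 20/(n+1)
L = lim(n→∞) 20/(n+1) = 0
L < 1 → series CONVERGES

Converges (ratio test: L = 0 < 1)


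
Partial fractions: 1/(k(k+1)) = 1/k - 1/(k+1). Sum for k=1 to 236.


1/(k(k+1)) = 1/k - 1/(k+1) (partial fractions)
Telescoping: Σ = 1 - 1/237 = 236/237

Sum = 236/237


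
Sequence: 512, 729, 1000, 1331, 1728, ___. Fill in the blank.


Pattern: perfect cubes: n³
Terms: 512, 729, 1000, 1331, 1728
Next term = 2197

Next term = 2197


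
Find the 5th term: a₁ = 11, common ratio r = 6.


aₙ = a₁·r^(n-1)
= 11×6^4
= 11×1296
= 14256

a_5 = 14256


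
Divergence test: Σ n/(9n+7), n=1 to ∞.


lim(n→∞) n/(9n+7) = 1/9 = 1/9  (divide numerator and denominator by n)
lim aₙ = 1/9 ≠ 0 → series DIVERGES

Diverges (lim aₙ = 1/9 ≠ 0)


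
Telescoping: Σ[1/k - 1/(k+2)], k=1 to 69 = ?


Telescoping with gap 2: two head and two tail terms survive.
= (1 + 1/2) - (1/70 + 1/71)
= 3/2 - 1/70 - 1/71 = 3657/2485

Sum = 3657/2485


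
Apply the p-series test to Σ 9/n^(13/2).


p-series test: Σ c/n^p converges if p > 1, diverges if p ≤ 1 (constant c > 0 doesn't affect convergence).
p = 13/2
13/2 > 1 → CONVERGES

Converges (p = 13/2 > 1)


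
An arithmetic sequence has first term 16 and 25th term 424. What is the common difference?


d = (aₙ - a₁)/(n-1)
= (424 - 16)/(25-1)
= 408/24 = 17

d = 17


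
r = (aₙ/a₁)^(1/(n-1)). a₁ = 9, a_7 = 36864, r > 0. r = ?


r^(n-1) = aₙ/a₁
r^6 = 36864/9 = 4096
r = 4096^(1/6)
= ±4; taking r > 0 gives r = 4

r = 4


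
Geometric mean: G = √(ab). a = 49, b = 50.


GM = √(49×50) = √2450 = 49.4975

GM = 49.4975


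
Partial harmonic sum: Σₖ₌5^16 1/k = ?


Σₖ₌5^16 1/k = 1/5 + 1/6 + 1/7 + ... + 1/16
= 935059/720720
≈ 1.2974

Sum = 935059/720720 ≈ 1.2974


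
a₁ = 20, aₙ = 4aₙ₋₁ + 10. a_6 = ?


Computing step by step:
a_1 = 20
a_2 = 90
a_3 = 370
a_4 = 1490
a_5 = 5970
a_6 = 23890


a_6 = 23890


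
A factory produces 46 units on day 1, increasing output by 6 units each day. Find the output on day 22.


aₙ = a₁ + (n-1)d
= 46 + (22-1)×6
= 46 + 126
= 172

a_22 = 172


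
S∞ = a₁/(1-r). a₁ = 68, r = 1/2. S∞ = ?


S∞ = a₁/(1-r) = 68/(1 - 1/2)
= 68/(1/2)
= 136

S∞ = 136


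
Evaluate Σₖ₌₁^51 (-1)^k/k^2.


S = -1 + 1/4 - 1/9 + 1/16 - 1/25 + 1/36 - 1/49 + 1/64 ± ...
= -0.8227
(Full series converges to -π²/12 ≈ -0.8225)

S_51 = -0.8227


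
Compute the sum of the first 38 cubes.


n(n+1)/2 = 38×39/2 = 741
Σk³ = 741² = 549081

Σk³ = 549081


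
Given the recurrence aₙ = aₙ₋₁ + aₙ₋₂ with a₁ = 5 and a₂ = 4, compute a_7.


Computing iteratively: 5, 4, 9, 13, 22, 35, 57
a_7 = 57

a_7 = 57


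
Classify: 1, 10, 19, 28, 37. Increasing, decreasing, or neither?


Differences: 9, 9, 9, 9
All differences > 0 → strictly INCREASING

Monotonically increasing


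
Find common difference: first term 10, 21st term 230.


d = (aₙ - a₁)/(n-1)
= (230 - 10)/(21-1)
= 220/20 = 11

d = 11


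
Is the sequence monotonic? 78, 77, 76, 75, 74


Differences: -1, -1, -1, -1
All differences < 0 → strictly DECREASING

Monotonically decreasing


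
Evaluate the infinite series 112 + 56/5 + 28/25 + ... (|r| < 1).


S∞ = a₁/(1-r) = 112/(1 - 1/10)
= 112/(9/10)
= 1120/9

S∞ = 1120/9


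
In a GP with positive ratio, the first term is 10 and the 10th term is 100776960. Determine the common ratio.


r^(n-1) = aₙ/a₁
r^9 = 100776960/10 = 10077696
r = 10077696^(1/9)
= 6

r = 6


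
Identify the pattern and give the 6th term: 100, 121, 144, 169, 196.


Pattern: perfect squares: n²
Terms: 100, 121, 144, 169, 196
Next term = 225

Next term = 225


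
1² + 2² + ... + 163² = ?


n = 163
n(n+1)(2n+1)/6 = 163×164×327/6
= 8741364/6 = 1456894

Σk² = 1456894


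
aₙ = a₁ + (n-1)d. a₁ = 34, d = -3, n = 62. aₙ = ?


aₙ = a₁ + (n-1)d
= 34 + (62-1)×-3
= 34 - 183
= -149

a_62 = -149


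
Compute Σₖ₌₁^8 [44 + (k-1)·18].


aₙ = 44 + (8-1)×18 = 170
Sₙ = n(a₁+aₙ)/2 = 8×(44+170)/2
= 8×214/2 = 856

S_8 = 856


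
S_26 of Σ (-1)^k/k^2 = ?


S = -1 + 1/4 - 1/9 + 1/16 - 1/25 + 1/36 - 1/49 + 1/64 ± ...
= -0.8218
(Full series converges to -π²/12 ≈ -0.8225)

S_26 = -0.8218


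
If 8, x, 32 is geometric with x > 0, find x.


GM = √(8×32) = √256 = 16

GM = 16


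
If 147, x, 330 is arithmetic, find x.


AM = (147 + 330)/2 = 477/2 = 238.5

AM = 238.5


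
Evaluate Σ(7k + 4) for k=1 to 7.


Σ(7k+4) = 7·Σk + 4·n
= 7·28 + 4·7
= 196 + 28 = 224

Σ = 224


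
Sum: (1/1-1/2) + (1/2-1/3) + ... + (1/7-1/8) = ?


Telescoping: adjacent terms cancel.
= 1/1 - 1/8
= 1 - 1/8 = 7/8

Sum = 7/8


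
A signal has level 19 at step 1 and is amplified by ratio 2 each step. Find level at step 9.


aₙ = a₁·r^(n-1)
= 19×2^8
= 19×256
= 4864

a_9 = 4864


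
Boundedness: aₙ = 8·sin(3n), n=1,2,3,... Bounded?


For all n, -1 ≤ sin(3n) ≤ 1, so -8 ≤ 8·sin(3n) ≤ 8
Lower bound: -8, Upper bound: 8
The sequence IS bounded

Bounded (-8 ≤ aₙ ≤ 8)


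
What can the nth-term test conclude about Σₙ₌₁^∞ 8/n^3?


lim(n→∞) 8/n^3 = 0
lim aₙ = 0 → nth-term test is INCONCLUSIVE
(Need other tests; this is actually a convergent p-series with p=3 > 1)

Inconclusive (lim aₙ = 0; need another test)


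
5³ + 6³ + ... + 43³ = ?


Σₖ₌5^43 k³ = [43·44/2]² − [4·5/2]²
= 894916 − 100 = 894816

Σk³ = 894816


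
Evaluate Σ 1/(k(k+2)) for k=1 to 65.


1/(k(k+2)) = (1/2)·(1/k - 1/(k+2)) (partial fractions)
Telescoping: Σ = (1/2)·(1 + 1/2 - 1/66 - 1/67) = 1625/2211

Sum = 1625/2211


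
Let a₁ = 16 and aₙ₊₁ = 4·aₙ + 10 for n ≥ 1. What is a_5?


Computing step by step:
a_1 = 16
a_2 = 74
a_3 = 306
a_4 = 1234
a_5 = 4946


a_5 = 4946


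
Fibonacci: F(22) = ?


Fibonacci sequence: 1, 1, 2, 3, 5, 8, 13, 21, 34, 55, 89, ...
F(22) = 17711

F(22) = 17711


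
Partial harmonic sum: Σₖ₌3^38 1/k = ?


Σₖ₌3^38 1/k = 1/3 + 1/4 + 1/5 + ... + 1/38
= 1324999407147433/485721041551200
≈ 2.7279

Sum = 1324999407147433/485721041551200 ≈ 2.7279


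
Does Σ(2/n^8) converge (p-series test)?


p-series test: Σ c/n^p converges if p > 1, diverges if p ≤ 1 (constant c > 0 doesn't affect convergence).
p = 8
8 > 1 → CONVERGES

Converges (p = 8 > 1)


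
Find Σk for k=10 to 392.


Σₖ₌10^392 k = Σₖ₌₁^392 k − Σₖ₌₁^9 k
= 392·393/2 − 9·10/2
= 77028 − 45 = 76983

Σk = 76983


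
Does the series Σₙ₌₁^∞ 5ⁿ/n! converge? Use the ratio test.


aₙ = 5^n/n!
a_{n+1}/aₙ = 5^(n+1)/(n+1)! × n!/5^n
= 5/(n+1)
L = lim(n→∞) 5/(n+1) = 0
L < 1 → series CONVERGES

Converges (ratio test: L = 0 < 1)


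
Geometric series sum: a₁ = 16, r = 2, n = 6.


Sₙ = 16×(2^6 - 1)/(2 - 1)
= 16×(64 - 1)/1
= 16×63/1
= 1008

S_6 = 1008


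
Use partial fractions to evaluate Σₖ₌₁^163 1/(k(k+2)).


1/(k(k+2)) = (1/2)·(1/k - 1/(k+2)) (partial fractions)
Telescoping: Σ = (1/2)·(1 + 1/2 - 1/164 - 1/165) = 40261/54120

Sum = 40261/54120


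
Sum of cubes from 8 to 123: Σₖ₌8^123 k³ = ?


Σₖ₌8^123 k³ = [123·124/2]² − [7·8/2]²
= 58155876 − 784 = 58155092

Σk³ = 58155092


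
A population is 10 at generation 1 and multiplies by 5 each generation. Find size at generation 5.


aₙ = a₁·r^(n-1)
= 10×5^4
= 10×625
= 6250

a_5 = 6250


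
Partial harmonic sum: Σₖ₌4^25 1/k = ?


Σₖ₌4^25 1/k = 1/4 + 1/5 + 1/6 + ... + 1/25
= 17692378667/8923714800
≈ 1.9826

Sum = 17692378667/8923714800 ≈ 1.9826


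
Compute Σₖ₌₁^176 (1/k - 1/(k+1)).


Telescoping: adjacent terms cancel.
= 1/1 - 1/177
= 1 - 1/177 = 176/177

Sum = 176/177


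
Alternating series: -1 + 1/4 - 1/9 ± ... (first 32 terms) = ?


S = -1 + 1/4 - 1/9 + 1/16 - 1/25 + 1/36 - 1/49 + 1/64 ± ...
= -0.822
(Full series converges to -π²/12 ≈ -0.8225)

S_32 = -0.822


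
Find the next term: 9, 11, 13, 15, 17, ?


Pattern: arithmetic (d=2)
Terms: 9, 11, 13, 15, 17
Next term = 19

Next term = 19


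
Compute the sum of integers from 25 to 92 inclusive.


Σₖ₌25^92 k = Σₖ₌₁^92 k − Σₖ₌₁^24 k
= 92·93/2 − 24·25/2
= 4278 − 300 = 3978

Σk = 3978


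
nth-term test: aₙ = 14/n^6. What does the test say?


lim(n→∞) 14/n^6 = 0
lim aₙ = 0 → nth-term test is INCONCLUSIVE
(Need other tests; this is actually a convergent p-series with p=6 > 1)

Inconclusive (lim aₙ = 0; need another test)


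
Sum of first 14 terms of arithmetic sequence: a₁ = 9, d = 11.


aₙ = 9 + (14-1)×11 = 152
Sₙ = n(a₁+aₙ)/2 = 14×(9+152)/2
= 14×161/2 = 1127

S_14 = 1127


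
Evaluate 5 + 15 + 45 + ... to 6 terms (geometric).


Sₙ = 5×(3^6 - 1)/(3 - 1)
= 5×(729 - 1)/2
= 5×728/2
= 1820

S_6 = 1820


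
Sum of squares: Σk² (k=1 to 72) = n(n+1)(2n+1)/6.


n = 72
n(n+1)(2n+1)/6 = 72×73×145/6
= 762120/6 = 127020

Σk² = 127020


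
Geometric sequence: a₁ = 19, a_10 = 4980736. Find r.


r^(n-1) = aₙ/a₁
r^9 = 4980736/19 = 262144
r = 262144^(1/9)
= 4

r = 4


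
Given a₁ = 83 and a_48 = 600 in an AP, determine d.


d = (aₙ - a₁)/(n-1)
= (600 - 83)/(48-1)
= 517/47 = 11

d = 11


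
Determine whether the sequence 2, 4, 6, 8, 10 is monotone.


Differences: 2, 2, 2, 2
All differences > 0 → strictly INCREASING

Monotonically increasing


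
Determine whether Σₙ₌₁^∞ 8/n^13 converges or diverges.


p-series test: Σ c/n^p converges if p > 1, diverges if p ≤ 1 (constant c > 0 doesn't affect convergence).
p = 13
13 > 1 → CONVERGES

Converges (p = 13 > 1)


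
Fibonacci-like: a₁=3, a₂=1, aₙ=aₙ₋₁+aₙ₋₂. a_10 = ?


Computing iteratively: 3, 1, 4, 5, 9, 14, 23, 37, 60, 97
a_10 = 97

a_10 = 97


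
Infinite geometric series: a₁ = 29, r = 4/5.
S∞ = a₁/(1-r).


S∞ = a₁/(1-r) = 29/(1 - 4/5)
= 29/(1/5)
= 145

S∞ = 145


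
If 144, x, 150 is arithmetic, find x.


AM = (144 + 150)/2 = 294/2 = 147

AM = 147


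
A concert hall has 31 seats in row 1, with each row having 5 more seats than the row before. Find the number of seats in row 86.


aₙ = a₁ + (n-1)d
= 31 + (86-1)×5
= 31 + 425
= 456

a_86 = 456


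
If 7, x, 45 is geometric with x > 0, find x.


GM = √(7×45) = √315 = 17.7482

GM = 17.7482


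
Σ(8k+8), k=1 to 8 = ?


Σ(8k+8) = 8·Σk + 8·n
= 8·36 + 8·8
= 288 + 64 = 352

Σ = 352


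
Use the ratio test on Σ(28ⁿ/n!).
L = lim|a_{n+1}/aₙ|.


aₙ = 28^n/n!
a_{n+1}/aₙ = 28^(n+1)/(n+1)! × n!/28^n
= 28/(n+1)
L = lim(n→∞) 28/(n+1) = 0
L < 1 → series CONVERGES

Converges (ratio test: L = 0 < 1)


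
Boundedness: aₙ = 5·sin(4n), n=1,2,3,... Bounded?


For all n, -1 ≤ sin(4n) ≤ 1, so -5 ≤ 5·sin(4n) ≤ 5
Lower bound: -5, Upper bound: 5
The sequence IS bounded

Bounded (-5 ≤ aₙ ≤ 5)


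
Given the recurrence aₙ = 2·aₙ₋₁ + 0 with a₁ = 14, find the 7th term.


Computing step by step:
a_1 = 14
a_2 = 28
a_3 = 56
a_4 = 112
a_5 = 224
a_6 = 448
a_7 = 896


a_7 = 896


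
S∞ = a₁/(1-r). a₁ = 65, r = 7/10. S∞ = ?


S∞ = a₁/(1-r) = 65/(1 - 7/10)
= 65/(3/10)
= 650/3

S∞ = 650/3


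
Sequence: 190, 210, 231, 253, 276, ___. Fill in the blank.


Pattern: triangular numbers: n(n+1)/2
Terms: 190, 210, 231, 253, 276
Next term = 300

Next term = 300


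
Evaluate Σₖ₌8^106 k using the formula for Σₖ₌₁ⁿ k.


Σₖ₌8^106 k = Σₖ₌₁^106 k − Σₖ₌₁^7 k
= 106·107/2 − 7·8/2
= 5671 − 28 = 5643

Σk = 5643


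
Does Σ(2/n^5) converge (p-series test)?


p-series test: Σ c/n^p converges if p > 1, diverges if p ≤ 1 (constant c > 0 doesn't affect convergence).
p = 5
5 > 1 → CONVERGES

Converges (p = 5 > 1)


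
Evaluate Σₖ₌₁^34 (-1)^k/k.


S = -1 + 1/2 - 1/3 + 1/4 - 1/5 + 1/6 - 1/7 + 1/8 ± ...
= -0.6787
(Full series converges to -ln(2) ≈ -0.6931)

S_34 = -0.6787


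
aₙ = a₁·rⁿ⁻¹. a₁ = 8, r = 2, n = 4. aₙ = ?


aₙ = a₁·r^(n-1)
= 8×2^3
= 8×8
= 64

a_4 = 64


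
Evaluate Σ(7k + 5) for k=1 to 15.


Σ(7k+5) = 7·Σk + 5·n
= 7·120 + 5·15
= 840 + 75 = 915

Σ = 915


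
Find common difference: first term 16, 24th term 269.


d = (aₙ - a₁)/(n-1)
= (269 - 16)/(24-1)
= 253/23 = 11

d = 11


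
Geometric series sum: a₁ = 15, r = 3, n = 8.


Sₙ = 15×(3^8 - 1)/(3 - 1)
= 15×(6561 - 1)/2
= 15×6560/2
= 49200

S_8 = 49200


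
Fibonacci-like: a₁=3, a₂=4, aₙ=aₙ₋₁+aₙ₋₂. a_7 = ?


Computing iteratively: 3, 4, 7, 11, 18, 29, 47
a_7 = 47

a_7 = 47


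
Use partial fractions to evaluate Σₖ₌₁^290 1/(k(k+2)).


1/(k(k+2)) = (1/2)·(1/k - 1/(k+2)) (partial fractions)
Telescoping: Σ = (1/2)·(1 + 1/2 - 1/291 - 1/292) = 126875/169944

Sum = 126875/169944


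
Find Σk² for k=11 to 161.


Σₖ₌11^161 k² = Σₖ₌₁^161 k² − Σₖ₌₁^10 k²
= 161·162·323/6 − 10·11·21/6
= 1404081 − 385 = 1403696

Σk² = 1403696


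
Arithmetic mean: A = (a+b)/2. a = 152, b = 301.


AM = (152 + 301)/2 = 453/2 = 226.5

AM = 226.5


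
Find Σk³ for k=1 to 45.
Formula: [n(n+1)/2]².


n(n+1)/2 = 45×46/2 = 1035
Σk³ = 1035² = 1071225

Σk³ = 1071225


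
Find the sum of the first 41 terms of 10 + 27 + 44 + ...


aₙ = 10 + (41-1)×17 = 690
Sₙ = n(a₁+aₙ)/2 = 41×(10+690)/2
= 41×700/2 = 14350

S_41 = 14350


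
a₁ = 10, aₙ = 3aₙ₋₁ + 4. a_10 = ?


Computing step by step:
a_1 = 10
a_2 = 34
a_3 = 106
a_4 = 322
a_5 = 970
a_6 = 2914
a_7 = 8746
a_8 = 26242
a_9 = 78730
a_10 = 236194


a_10 = 236194


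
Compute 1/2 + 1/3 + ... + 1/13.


Σₖ₌2^13 1/k = 1/2 + 1/3 + 1/4 + ... + 1/13
= 785633/360360
≈ 2.1801

Sum = 785633/360360 ≈ 2.1801


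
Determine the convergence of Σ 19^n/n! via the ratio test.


aₙ = 19^n/n!
a_{n+1}/aₙ = 19^(n+1)/(n+1)! × n!/19^n
= 19/(n+1)
L = lim(n→∞) 19/(n+1) = 0
L < 1 → series CONVERGES

Converges (ratio test: L = 0 < 1)


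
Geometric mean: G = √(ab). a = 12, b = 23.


GM = √(12×23) = √276 = 16.6132

GM = 16.6132


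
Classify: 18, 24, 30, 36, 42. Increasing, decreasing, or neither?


Differences: 6, 6, 6, 6
All differences > 0 → strictly INCREASING

Monotonically increasing


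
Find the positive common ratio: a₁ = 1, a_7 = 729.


r^(n-1) = aₙ/a₁
r^6 = 729/1 = 729
r = 729^(1/6)
= ±3; taking r > 0 gives r = 3

r = 3


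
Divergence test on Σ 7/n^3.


lim(n→∞) 7/n^3 = 0
lim aₙ = 0 → nth-term test is INCONCLUSIVE
(Need other tests; this is actually a convergent p-series with p=3 > 1)

Inconclusive (lim aₙ = 0; need another test)


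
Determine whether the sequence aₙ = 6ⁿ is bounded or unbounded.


aₙ = 6ⁿ → as n→∞, aₙ→∞ (since base 6 > 1)
No finite upper bound exists
The sequence is UNBOUNDED

Unbounded (aₙ → ∞ as n → ∞)


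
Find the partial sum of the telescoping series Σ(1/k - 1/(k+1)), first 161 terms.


Telescoping: adjacent terms cancel.
= 1/1 - 1/162
= 1 - 1/162 = 161/162

Sum = 161/162


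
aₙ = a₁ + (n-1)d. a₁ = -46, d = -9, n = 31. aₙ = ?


aₙ = a₁ + (n-1)d
= -46 + (31-1)×-9
= -46 - 270
= -316

a_31 = -316


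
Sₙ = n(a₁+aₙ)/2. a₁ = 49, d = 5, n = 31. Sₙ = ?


aₙ = 49 + (31-1)×5 = 199
Sₙ = n(a₁+aₙ)/2 = 31×(49+199)/2
= 31×248/2 = 3844

S_31 = 3844


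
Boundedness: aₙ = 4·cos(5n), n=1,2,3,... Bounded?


For all n, -1 ≤ cos(5n) ≤ 1, so -4 ≤ 4·cos(5n) ≤ 4
Lower bound: -4, Upper bound: 4
The sequence IS bounded

Bounded (-4 ≤ aₙ ≤ 4)


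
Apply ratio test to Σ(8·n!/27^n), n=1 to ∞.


aₙ = 8·n!/27^n
a_{n+1}/aₙ = (n+1)!/27^(n+1) × 27^n/n!  (constant 8 cancels)
= (n+1)/27
L = lim(n→∞) (n+1)/27 = ∞
L > 1 → series DIVERGES

Diverges (ratio test: L = ∞ > 1)


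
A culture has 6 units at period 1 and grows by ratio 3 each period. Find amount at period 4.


aₙ = a₁·r^(n-1)
= 6×3^3
= 6×27
= 162

a_4 = 162


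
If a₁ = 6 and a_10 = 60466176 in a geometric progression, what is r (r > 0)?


r^(n-1) = aₙ/a₁
r^9 = 60466176/6 = 10077696
r = 10077696^(1/9)
= 6

r = 6


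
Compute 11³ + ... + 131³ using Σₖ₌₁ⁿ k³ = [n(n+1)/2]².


Σₖ₌11^131 k³ = [131·132/2]² − [10·11/2]²
= 74753316 − 3025 = 74750291

Σk³ = 74750291


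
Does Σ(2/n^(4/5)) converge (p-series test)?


p-series test: Σ c/n^p converges if p > 1, diverges if p ≤ 1 (constant c > 0 doesn't affect convergence).
p = 4/5
4/5 ≤ 1 → DIVERGES

Diverges (p = 4/5 ≤ 1)


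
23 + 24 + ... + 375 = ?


Σₖ₌23^375 k = Σₖ₌₁^375 k − Σₖ₌₁^22 k
= 375·376/2 − 22·23/2
= 70500 − 253 = 70247

Σk = 70247


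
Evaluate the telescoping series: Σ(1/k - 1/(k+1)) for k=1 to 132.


Telescoping: adjacent terms cancel.
= 1/1 - 1/133
= 1 - 1/133 = 132/133

Sum = 132/133


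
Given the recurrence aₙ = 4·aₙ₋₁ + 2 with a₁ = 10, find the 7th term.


Computing step by step:
a_1 = 10
a_2 = 42
a_3 = 170
a_4 = 682
a_5 = 2730
a_6 = 10922
a_7 = 43690


a_7 = 43690


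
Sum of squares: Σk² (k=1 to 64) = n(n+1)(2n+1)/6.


n = 64
n(n+1)(2n+1)/6 = 64×65×129/6
= 536640/6 = 89440

Σk² = 89440


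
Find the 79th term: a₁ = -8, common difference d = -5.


aₙ = a₁ + (n-1)d
= -8 + (79-1)×-5
= -8 - 390
= -398

a_79 = -398


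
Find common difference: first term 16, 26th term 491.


d = (aₙ - a₁)/(n-1)
= (491 - 16)/(26-1)
= 475/25 = 19

d = 19


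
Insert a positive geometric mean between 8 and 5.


GM = √(8×5) = √40 = 6.3246

GM = 6.3246


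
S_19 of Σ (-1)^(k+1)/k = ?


S = 1 - 1/2 + 1/3 - 1/4 + 1/5 - 1/6 + 1/7 - 1/8 ± ...
= 0.7188
(Full series converges to +ln(2) ≈ +0.6931)

S_19 = 0.7188


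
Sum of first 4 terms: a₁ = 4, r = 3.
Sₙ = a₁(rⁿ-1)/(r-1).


Sₙ = 4×(3^4 - 1)/(3 - 1)
= 4×(81 - 1)/2
= 4×80/2
= 160

S_4 = 160


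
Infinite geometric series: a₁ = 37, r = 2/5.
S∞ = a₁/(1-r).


S∞ = a₁/(1-r) = 37/(1 - 2/5)
= 37/(3/5)
= 185/3

S∞ = 185/3


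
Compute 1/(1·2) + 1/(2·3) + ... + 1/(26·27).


1/(k(k+1)) = 1/k - 1/(k+1) (partial fractions)
Telescoping: Σ = 1 - 1/27 = 26/27

Sum = 26/27


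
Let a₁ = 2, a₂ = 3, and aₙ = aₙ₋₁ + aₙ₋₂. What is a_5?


Computing iteratively: 2, 3, 5, 8, 13
a_5 = 13

a_5 = 13


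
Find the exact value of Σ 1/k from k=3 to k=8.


Σₖ₌3^8 1/k = 1/3 + 1/4 + 1/5 + 1/6 + 1/7 + 1/8
= 341/280
≈ 1.2179

Sum = 341/280 ≈ 1.2179


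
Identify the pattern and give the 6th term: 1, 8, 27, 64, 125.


Pattern: perfect cubes: n³
Terms: 1, 8, 27, 64, 125
Next term = 216

Next term = 216


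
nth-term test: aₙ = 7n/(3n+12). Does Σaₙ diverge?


lim(n→∞) 7n/(3n+12) = 7/3 = 7/3  (divide numerator and denominator by n)
lim aₙ = 7/3 ≠ 0 → series DIVERGES

Diverges (lim aₙ = 7/3 ≠ 0)


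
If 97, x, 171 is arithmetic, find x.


AM = (97 + 171)/2 = 268/2 = 134

AM = 134


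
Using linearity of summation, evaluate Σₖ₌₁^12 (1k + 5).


Σ(1k+5) = 1·Σk + 5·n
= 1·78 + 5·12
= 78 + 60 = 138

Σ = 138


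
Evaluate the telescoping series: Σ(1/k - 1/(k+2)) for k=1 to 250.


Telescoping with gap 2: two head and two tail terms survive.
= (1 + 1/2) - (1/251 + 1/252)
= 3/2 - 1/251 - 1/252 = 94375/63252

Sum = 94375/63252


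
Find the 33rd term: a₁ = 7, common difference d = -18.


aₙ = a₁ + (n-1)d
= 7 + (33-1)×-18
= 7 - 576
= -569

a_33 = -569


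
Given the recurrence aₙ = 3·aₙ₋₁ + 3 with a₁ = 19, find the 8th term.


Computing step by step:
a_1 = 19
a_2 = 60
a_3 = 183
a_4 = 552
a_5 = 1659
a_6 = 4980
a_7 = 14943
a_8 = 44832


a_8 = 44832


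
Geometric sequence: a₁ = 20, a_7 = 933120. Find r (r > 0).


r^(n-1) = aₙ/a₁
r^6 = 933120/20 = 46656
r = 46656^(1/6)
= ±6; taking r > 0 gives r = 6

r = 6


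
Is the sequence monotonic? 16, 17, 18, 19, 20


Differences: 1, 1, 1, 1
All differences > 0 → strictly INCREASING

Monotonically increasing


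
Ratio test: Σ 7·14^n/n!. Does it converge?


aₙ = 7·14^n/n!
a_{n+1}/aₙ = 14^(n+1)/(n+1)! × n!/14^n  (constant 7 cancels)
= 14/(n+1)
L = lim(n→∞) 14/(n+1) = 0
L < 1 → series CONVERGES

Converges (ratio test: L = 0 < 1)


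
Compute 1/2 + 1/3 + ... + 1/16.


Σₖ₌2^16 1/k = 1/2 + 1/3 + 1/4 + ... + 1/16
= 1715839/720720
≈ 2.3807

Sum = 1715839/720720 ≈ 2.3807


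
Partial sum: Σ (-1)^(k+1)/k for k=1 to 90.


S = 1 - 1/2 + 1/3 - 1/4 + 1/5 - 1/6 + 1/7 - 1/8 ± ...
= 0.6876
(Full series converges to +ln(2) ≈ +0.6931)

S_90 = 0.6876


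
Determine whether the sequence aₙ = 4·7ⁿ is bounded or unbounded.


aₙ = 4·7ⁿ → as n→∞, aₙ→∞ (since base 7 > 1)
No finite upper bound exists
The sequence is UNBOUNDED

Unbounded (aₙ → ∞ as n → ∞)


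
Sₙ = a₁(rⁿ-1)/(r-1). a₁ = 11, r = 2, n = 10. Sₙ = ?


Sₙ = 11×(2^10 - 1)/(2 - 1)
= 11×(1024 - 1)/1
= 11×1023/1
= 11253

S_10 = 11253


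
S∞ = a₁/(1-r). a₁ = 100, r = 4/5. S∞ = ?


S∞ = a₁/(1-r) = 100/(1 - 4/5)
= 100/(1/5)
= 500

S∞ = 500


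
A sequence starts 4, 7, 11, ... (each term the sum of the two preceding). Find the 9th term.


Computing iteratively: 4, 7, 11, 18, 29, 47, 76, 123, 199
a_9 = 199

a_9 = 199


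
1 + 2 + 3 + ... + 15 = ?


n(n+1)/2 = 15×16/2 = 240/2 = 120

Σk = 120


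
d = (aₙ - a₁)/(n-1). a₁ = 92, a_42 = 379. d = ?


d = (aₙ - a₁)/(n-1)
= (379 - 92)/(42-1)
= 287/41 = 7

d = 7


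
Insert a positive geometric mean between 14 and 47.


GM = √(14×47) = √658 = 25.6515

GM = 25.6515


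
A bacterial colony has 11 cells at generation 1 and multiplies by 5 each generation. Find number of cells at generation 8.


aₙ = a₁·r^(n-1)
= 11×5^7
= 11×78125
= 859375

a_8 = 859375


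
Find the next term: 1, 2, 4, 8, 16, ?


Pattern: powers of 2: 2ⁿ
Terms: 1, 2, 4, 8, 16
Next term = 32

Next term = 32


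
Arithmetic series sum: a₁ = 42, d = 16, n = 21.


aₙ = 42 + (21-1)×16 = 362
Sₙ = n(a₁+aₙ)/2 = 21×(42+362)/2
= 21×404/2 = 4242

S_21 = 4242


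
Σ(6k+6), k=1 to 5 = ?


Σ(6k+6) = 6·Σk + 6·n
= 6·15 + 6·5
= 90 + 30 = 120

Σ = 120


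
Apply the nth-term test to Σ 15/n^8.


lim(n→∞) 15/n^8 = 0
lim aₙ = 0 → nth-term test is INCONCLUSIVE
(Need other tests; this is actually a convergent p-series with p=8 > 1)

Inconclusive (lim aₙ = 0; need another test)


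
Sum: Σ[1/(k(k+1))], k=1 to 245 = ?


1/(k(k+1)) = 1/k - 1/(k+1) (partial fractions)
Telescoping: Σ = 1 - 1/246 = 245/246

Sum = 245/246


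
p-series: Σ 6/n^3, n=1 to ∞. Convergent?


p-series test: Σ c/n^p converges if p > 1, diverges if p ≤ 1 (constant c > 0 doesn't affect convergence).
p = 3
3 > 1 → CONVERGES

Converges (p = 3 > 1)


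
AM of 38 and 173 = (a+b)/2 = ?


AM = (38 + 173)/2 = 211/2 = 105.5

AM = 105.5


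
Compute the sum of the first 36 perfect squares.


n = 36
n(n+1)(2n+1)/6 = 36×37×73/6
= 97236/6 = 16206

Σk² = 16206


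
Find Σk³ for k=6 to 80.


Σₖ₌6^80 k³ = [80·81/2]² − [5·6/2]²
= 10497600 − 225 = 10497375

Σk³ = 10497375


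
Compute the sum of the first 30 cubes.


n(n+1)/2 = 30×31/2 = 465
Σk³ = 465² = 216225

Σk³ = 216225


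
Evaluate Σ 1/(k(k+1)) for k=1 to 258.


1/(k(k+1)) = 1/k - 1/(k+1) (partial fractions)
Telescoping: Σ = 1 - 1/259 = 258/259

Sum = 258/259


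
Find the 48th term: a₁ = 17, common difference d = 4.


aₙ = a₁ + (n-1)d
= 17 + (48-1)×4
= 17 + 188
= 205

a_48 = 205


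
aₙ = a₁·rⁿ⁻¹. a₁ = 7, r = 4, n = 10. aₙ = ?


aₙ = a₁·r^(n-1)
= 7×4^9
= 7×262144
= 1835008

a_10 = 1835008


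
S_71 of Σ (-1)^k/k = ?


S = -1 + 1/2 - 1/3 + 1/4 - 1/5 + 1/6 - 1/7 + 1/8 ± ...
= -0.7001
(Full series converges to -ln(2) ≈ -0.6931)

S_71 = -0.7001


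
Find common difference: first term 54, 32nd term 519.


d = (aₙ - a₁)/(n-1)
= (519 - 54)/(32-1)
= 465/31 = 15

d = 15


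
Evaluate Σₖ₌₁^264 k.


n(n+1)/2 = 264×265/2 = 69960/2 = 34980

Σk = 34980


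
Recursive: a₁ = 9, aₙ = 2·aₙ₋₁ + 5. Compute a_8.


Computing step by step:
a_1 = 9
a_2 = 23
a_3 = 51
a_4 = 107
a_5 = 219
a_6 = 443
a_7 = 891
a_8 = 1787


a_8 = 1787


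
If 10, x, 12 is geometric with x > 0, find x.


GM = √(10×12) = √120 = 10.9545

GM = 10.9545


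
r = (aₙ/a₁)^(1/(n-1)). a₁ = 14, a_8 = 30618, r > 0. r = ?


r^(n-1) = aₙ/a₁
r^7 = 30618/14 = 2187
r = 2187^(1/7)
= 3

r = 3


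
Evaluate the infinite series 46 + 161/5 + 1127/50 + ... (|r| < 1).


S∞ = a₁/(1-r) = 46/(1 - 7/10)
= 46/(3/10)
= 460/3

S∞ = 460/3


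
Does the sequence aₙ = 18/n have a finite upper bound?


a₁ = 18, a₂ = 18/2, a₃ = 18/3, ...
0 < aₙ ≤ 18 for all n ≥ 1
Lower bound: 0, Upper bound: 18
The sequence IS bounded

Bounded (0 < aₙ ≤ 18)


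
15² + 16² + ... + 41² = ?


Σₖ₌15^41 k² = Σₖ₌₁^41 k² − Σₖ₌₁^14 k²
= 41·42·83/6 − 14·15·29/6
= 23821 − 1015 = 22806

Σk² = 22806


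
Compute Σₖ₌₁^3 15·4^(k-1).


Sₙ = 15×(4^3 - 1)/(4 - 1)
= 15×(64 - 1)/3
= 15×63/3
= 315

S_3 = 315


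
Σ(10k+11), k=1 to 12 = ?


Σ(10k+11) = 10·Σk + 11·n
= 10·78 + 11·12
= 780 + 132 = 912

Σ = 912


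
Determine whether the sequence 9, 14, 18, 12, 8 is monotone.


Differences: 5, 4, -6, -4
Difference at position 1 is +5 (> 0) but position 3 is -6 (< 0) — sequence both rises and falls
→ NOT monotonic

Not monotonic


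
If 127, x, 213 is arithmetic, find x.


AM = (127 + 213)/2 = 340/2 = 170

AM = 170


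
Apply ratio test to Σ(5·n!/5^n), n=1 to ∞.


aₙ = 5·n!/5^n
a_{n+1}/aₙ = (n+1)!/5^(n+1) × 5^n/n!  (constant 5 cancels)
= (n+1)/5
L = lim(n→∞) (n+1)/5 = ∞
L > 1 → series DIVERGES

Diverges (ratio test: L = ∞ > 1)


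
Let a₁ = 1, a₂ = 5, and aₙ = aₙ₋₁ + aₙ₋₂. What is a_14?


Computing iteratively: 1, 5, 6, 11, 17, 28, 45, 73, 118, 191, 309, 500, ...
a_14 = 1309

a_14 = 1309


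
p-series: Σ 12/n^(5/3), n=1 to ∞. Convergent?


p-series test: Σ c/n^p converges if p > 1, diverges if p ≤ 1 (constant c > 0 doesn't affect convergence).
p = 5/3
5/3 > 1 → CONVERGES

Converges (p = 5/3 > 1)


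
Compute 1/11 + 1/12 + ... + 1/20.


Σₖ₌11^20 1/k = 1/11 + 1/12 + 1/13 + 1/14 + 1/15 + 1/16 + 1/17 + 1/18 + 1/19 + 1/20
= 155685007/232792560
≈ 0.6688

Sum = 155685007/232792560 ≈ 0.6688


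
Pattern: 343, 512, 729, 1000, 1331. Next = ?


Pattern: perfect cubes: n³
Terms: 343, 512, 729, 1000, 1331
Next term = 1728

Next term = 1728


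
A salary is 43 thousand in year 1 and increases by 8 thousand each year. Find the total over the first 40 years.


aₙ = 43 + (40-1)×8 = 355
Sₙ = n(a₁+aₙ)/2 = 40×(43+355)/2
= 40×398/2 = 7960

S_40 = 7960


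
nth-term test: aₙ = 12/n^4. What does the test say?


lim(n→∞) 12/n^4 = 0
lim aₙ = 0 → nth-term test is INCONCLUSIVE
(Need other tests; this is actually a convergent p-series with p=4 > 1)

Inconclusive (lim aₙ = 0; need another test)


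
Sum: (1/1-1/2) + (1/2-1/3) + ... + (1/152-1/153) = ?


Telescoping: adjacent terms cancel.
= 1/1 - 1/153
= 1 - 1/153 = 152/153

Sum = 152/153


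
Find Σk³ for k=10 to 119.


Σₖ₌10^119 k³ = [119·120/2]² − [9·10/2]²
= 50979600 − 2025 = 50977575

Σk³ = 50977575


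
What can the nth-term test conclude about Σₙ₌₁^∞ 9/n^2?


lim(n→∞) 9/n^2 = 0
lim aₙ = 0 → nth-term test is INCONCLUSIVE
(Need other tests; this is actually a convergent p-series with p=2 > 1)

Inconclusive (lim aₙ = 0; need another test)


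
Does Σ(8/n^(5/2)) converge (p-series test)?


p-series test: Σ c/n^p converges if p > 1, diverges if p ≤ 1 (constant c > 0 doesn't affect convergence).
p = 5/2
5/2 > 1 → CONVERGES

Converges (p = 5/2 > 1)


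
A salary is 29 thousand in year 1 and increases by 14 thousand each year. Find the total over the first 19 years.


aₙ = 29 + (19-1)×14 = 281
Sₙ = n(a₁+aₙ)/2 = 19×(29+281)/2
= 19×310/2 = 2945

S_19 = 2945


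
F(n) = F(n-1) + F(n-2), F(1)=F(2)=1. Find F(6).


Fibonacci sequence: 1, 1, 2, 3, 5, 8
F(6) = 8

F(6) = 8


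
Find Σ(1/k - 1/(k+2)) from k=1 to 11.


Telescoping with gap 2: two head and two tail terms survive.
= (1 + 1/2) - (1/12 + 1/13)
= 3/2 - 1/12 - 1/13 = 209/156

Sum = 209/156
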